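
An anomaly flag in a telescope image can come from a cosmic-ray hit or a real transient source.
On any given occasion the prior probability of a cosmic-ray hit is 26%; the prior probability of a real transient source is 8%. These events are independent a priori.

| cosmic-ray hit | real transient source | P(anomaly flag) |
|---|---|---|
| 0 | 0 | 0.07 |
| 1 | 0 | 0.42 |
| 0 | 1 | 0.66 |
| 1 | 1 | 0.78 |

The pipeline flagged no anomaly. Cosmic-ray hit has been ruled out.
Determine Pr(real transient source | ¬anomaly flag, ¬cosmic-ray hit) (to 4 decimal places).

Sum P(¬anomaly flag|·) weighted by the priors over both values of real transient source:
  P(¬anomaly flag | ¬cosmic-ray hit) = 0.93×0.92 + 0.34×0.08
        = 0.855600 + 0.027200 = 0.882800
Keeping only the real transient source-present terms gives 0.027200, so
  P(real transient source | ¬anomaly flag, ¬cosmic-ray hit) = 0.027200 / 0.882800 ≈ 0.0308

Pr(real transient source | ¬anomaly flag, ¬cosmic-ray hit) ≈ 0.0308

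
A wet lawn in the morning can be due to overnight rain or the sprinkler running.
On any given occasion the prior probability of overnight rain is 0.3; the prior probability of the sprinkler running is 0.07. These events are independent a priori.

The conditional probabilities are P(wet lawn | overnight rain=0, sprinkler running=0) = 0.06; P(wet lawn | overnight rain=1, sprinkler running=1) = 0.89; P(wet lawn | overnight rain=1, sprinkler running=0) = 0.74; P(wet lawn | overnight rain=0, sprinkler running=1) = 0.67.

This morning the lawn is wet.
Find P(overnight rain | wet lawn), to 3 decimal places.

P(overnight rain | wet lawn) ≈ 0.758

Numerator (weight on configurations with overnight rain): 0.206460 + 0.018690 = 0.225150
Normalizer over all consistent configurations: 0.06·0.7·0.93 + 0.67·0.7·0.07 + 0.74·0.3·0.93 + 0.89·0.3·0.07 = 0.297040
Posterior = 0.225150 / 0.297040 ≈ 0.758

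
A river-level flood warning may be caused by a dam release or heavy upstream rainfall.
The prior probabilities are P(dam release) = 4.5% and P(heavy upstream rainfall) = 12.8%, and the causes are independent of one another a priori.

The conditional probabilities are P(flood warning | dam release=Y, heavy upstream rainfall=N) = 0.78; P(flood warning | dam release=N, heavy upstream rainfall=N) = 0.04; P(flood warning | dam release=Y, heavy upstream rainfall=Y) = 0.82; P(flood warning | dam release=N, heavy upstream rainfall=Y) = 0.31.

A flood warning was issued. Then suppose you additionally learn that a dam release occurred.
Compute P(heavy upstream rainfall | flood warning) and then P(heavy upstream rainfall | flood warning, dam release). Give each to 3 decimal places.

P(heavy upstream rainfall | flood warning) ≈ 0.400; P(heavy upstream rainfall | flood warning, dam release) ≈ 0.134

P(flood warning) = 0.04×0.955×0.872 + 0.31×0.955×0.128 + 0.78×0.045×0.872 + 0.82×0.045×0.128 = 0.033310 + 0.037894 + 0.030607 + 0.004723 = 0.106534
Restricting to configurations with heavy upstream rainfall present: 0.037894 + 0.004723 = 0.042617.
So P(heavy upstream rainfall | flood warning) = 0.042617/0.106534 ≈ 0.400.

With the extra evidence:
P(flood warning | dam release) = 0.78×0.872 + 0.82×0.128 = 0.680160 + 0.104960 = 0.785120
Restricting to configurations with heavy upstream rainfall present: 0.82×0.128 = 0.104960.
P(heavy upstream rainfall | flood warning, dam release) = 0.104960 / 0.785120 ≈ 0.134
The drop from 0.400 to 0.134 is the explaining-away (discounting) effect.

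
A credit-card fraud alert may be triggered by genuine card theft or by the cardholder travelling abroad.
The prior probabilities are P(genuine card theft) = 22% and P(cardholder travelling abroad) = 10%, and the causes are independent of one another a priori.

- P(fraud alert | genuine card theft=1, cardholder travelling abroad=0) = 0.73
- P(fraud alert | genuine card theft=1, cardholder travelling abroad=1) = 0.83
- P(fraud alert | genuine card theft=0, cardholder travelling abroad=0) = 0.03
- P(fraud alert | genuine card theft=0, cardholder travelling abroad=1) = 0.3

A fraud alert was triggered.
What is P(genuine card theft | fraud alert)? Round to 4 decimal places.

P(genuine card theft | fraud alert) ≈ 0.7855

P(fraud alert) = 0.03×0.78×0.9 + 0.3×0.78×0.1 + 0.73×0.22×0.9 + 0.83×0.22×0.1 = 0.021060 + 0.023400 + 0.144540 + 0.018260 = 0.207260
The genuine card theft-present share is 0.144540 + 0.018260 = 0.162800.
Hence the posterior is 0.162800/0.207260 ≈ 0.7855.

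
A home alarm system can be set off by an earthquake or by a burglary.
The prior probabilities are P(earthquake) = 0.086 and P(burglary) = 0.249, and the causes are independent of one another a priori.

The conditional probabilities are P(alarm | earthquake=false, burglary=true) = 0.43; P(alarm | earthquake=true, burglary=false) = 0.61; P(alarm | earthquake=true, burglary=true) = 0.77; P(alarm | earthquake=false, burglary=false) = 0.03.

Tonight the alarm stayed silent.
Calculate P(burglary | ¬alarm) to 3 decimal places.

By total probability over the 4 (earthquake, burglary) configurations:
  P(¬alarm) = 0.97*0.914*0.751 + 0.57*0.914*0.249 + 0.39*0.086*0.751 + 0.23*0.086*0.249
        = 0.665822 + 0.129724 + 0.025189 + 0.004925 = 0.825660
Keeping only the burglary-present terms gives 0.134649, so
  P(burglary | ¬alarm) = 0.134649 / 0.825660 ≈ 0.163

P(burglary | ¬alarm) ≈ 0.163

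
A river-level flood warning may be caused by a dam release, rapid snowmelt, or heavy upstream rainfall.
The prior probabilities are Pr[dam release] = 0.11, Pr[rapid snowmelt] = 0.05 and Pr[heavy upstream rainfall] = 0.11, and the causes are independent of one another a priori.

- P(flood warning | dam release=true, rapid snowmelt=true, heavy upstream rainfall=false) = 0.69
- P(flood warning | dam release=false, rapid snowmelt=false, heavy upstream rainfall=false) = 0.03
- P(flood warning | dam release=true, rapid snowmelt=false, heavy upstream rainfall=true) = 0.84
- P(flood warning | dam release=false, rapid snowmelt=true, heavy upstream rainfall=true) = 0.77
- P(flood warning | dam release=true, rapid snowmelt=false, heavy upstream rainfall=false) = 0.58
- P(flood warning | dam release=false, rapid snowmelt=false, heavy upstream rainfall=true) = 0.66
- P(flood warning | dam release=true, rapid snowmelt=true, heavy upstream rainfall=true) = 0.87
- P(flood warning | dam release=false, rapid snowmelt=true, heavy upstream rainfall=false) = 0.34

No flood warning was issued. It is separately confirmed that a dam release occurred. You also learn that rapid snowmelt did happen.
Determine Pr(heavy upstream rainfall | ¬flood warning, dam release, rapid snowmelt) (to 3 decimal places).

Enumerate both values of heavy upstream rainfall and weight by the priors:
  P(¬flood warning | dam release, rapid snowmelt) = 0.31·0.89 + 0.13·0.11
        = 0.275900 + 0.014300 = 0.290200
The terms with heavy upstream rainfall present sum to 0.014300, so
  P(heavy upstream rainfall | ¬flood warning, dam release, rapid snowmelt) = 0.014300 / 0.290200 ≈ 0.049

Pr(heavy upstream rainfall | ¬flood warning, dam release, rapid snowmelt) ≈ 0.049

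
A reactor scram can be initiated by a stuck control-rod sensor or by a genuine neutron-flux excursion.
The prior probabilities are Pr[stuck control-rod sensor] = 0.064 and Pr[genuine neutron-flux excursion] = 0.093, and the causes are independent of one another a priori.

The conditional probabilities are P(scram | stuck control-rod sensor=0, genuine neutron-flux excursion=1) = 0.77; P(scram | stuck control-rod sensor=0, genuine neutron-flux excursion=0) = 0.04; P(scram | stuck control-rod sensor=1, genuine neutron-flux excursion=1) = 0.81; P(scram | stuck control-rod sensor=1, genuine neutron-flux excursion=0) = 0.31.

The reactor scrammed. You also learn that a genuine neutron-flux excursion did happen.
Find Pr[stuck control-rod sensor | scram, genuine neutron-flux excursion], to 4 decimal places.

For the numerator, keep only stuck control-rod sensor=true terms: 0.81·0.064 = 0.051840
Normalizer over all consistent configurations: 0.77·0.936 + 0.81·0.064 = 0.772560
P(stuck control-rod sensor | scram, genuine neutron-flux excursion) = 0.051840/0.772560 ≈ 0.0671

Pr[stuck control-rod sensor | scram, genuine neutron-flux excursion] ≈ 0.0671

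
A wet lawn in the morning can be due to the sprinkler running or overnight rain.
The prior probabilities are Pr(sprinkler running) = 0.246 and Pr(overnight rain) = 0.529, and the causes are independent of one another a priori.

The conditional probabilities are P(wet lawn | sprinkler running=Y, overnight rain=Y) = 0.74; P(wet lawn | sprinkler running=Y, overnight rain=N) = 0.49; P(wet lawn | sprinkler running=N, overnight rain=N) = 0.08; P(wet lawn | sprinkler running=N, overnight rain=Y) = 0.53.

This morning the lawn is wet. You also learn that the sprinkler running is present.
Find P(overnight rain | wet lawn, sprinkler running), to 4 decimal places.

P(wet lawn | sprinkler running) = 0.49×0.471 + 0.74×0.529 = 0.230790 + 0.391460 = 0.622250
The overnight rain-present share is 0.74×0.529 = 0.391460.
So P(overnight rain | wet lawn, sprinkler running) = 0.391460/0.622250 ≈ 0.6291.

P(overnight rain | wet lawn, sprinkler running) ≈ 0.6291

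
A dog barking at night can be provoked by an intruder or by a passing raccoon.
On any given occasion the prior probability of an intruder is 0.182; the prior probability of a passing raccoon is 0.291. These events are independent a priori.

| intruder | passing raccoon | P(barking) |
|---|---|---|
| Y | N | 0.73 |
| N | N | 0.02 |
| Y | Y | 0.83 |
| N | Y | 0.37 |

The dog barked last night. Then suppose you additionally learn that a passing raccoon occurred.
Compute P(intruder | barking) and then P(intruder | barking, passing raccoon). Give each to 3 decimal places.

By total probability over the 4 (intruder, passing raccoon) configurations:
  P(barking) = 0.02·0.818·0.709 + 0.37·0.818·0.291 + 0.73·0.182·0.709 + 0.83·0.182·0.291
        = 0.011599 + 0.088074 + 0.094198 + 0.043958 = 0.237829
The terms with intruder present sum to 0.138156, so
  P(intruder | barking) = 0.138156 / 0.237829 ≈ 0.581

Now also conditioning on passing raccoon=true:
By total probability over both values of intruder:
  P(barking | passing raccoon) = 0.37*0.818 + 0.83*0.182
        = 0.302660 + 0.151060 = 0.453720
The terms with intruder present sum to 0.151060, so
  P(intruder | barking, passing raccoon) = 0.151060 / 0.453720 ≈ 0.333
Conditioning on passing raccoon lowers the posterior on intruder: the classic explaining-away effect in a common-effect structure.

P(intruder | barking) ≈ 0.581; P(intruder | barking, passing raccoon) ≈ 0.333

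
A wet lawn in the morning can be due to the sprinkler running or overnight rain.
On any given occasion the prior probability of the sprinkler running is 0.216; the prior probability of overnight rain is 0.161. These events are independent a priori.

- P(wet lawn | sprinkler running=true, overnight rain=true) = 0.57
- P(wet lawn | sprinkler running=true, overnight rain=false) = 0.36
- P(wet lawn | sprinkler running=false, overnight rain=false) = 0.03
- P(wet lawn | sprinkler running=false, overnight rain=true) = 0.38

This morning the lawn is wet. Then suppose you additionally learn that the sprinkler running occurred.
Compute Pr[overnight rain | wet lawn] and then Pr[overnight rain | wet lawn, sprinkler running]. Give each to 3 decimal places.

Pr[overnight rain | wet lawn] ≈ 0.444; Pr[overnight rain | wet lawn, sprinkler running] ≈ 0.233

P(wet lawn) = 0.03×0.784×0.839 + 0.38×0.784×0.161 + 0.36×0.216×0.839 + 0.57×0.216×0.161 = 0.019733 + 0.047965 + 0.065241 + 0.019822 = 0.152761
Of this, 0.067787 comes from 0.047965 + 0.019822 (the overnight rain=true cases).
So P(overnight rain | wet lawn) = 0.067787/0.152761 ≈ 0.444.

Now also conditioning on sprinkler running=true:
Sum P(wet lawn|·) weighted by the priors over both values of overnight rain:
  P(wet lawn | sprinkler running) = 0.36*0.839 + 0.57*0.161
        = 0.302040 + 0.091770 = 0.393810
Configurations with overnight rain contribute 0.091770, so
  P(overnight rain | wet lawn, sprinkler running) = 0.091770 / 0.393810 ≈ 0.233
— sprinkler running explains away the evidence for overnight rain.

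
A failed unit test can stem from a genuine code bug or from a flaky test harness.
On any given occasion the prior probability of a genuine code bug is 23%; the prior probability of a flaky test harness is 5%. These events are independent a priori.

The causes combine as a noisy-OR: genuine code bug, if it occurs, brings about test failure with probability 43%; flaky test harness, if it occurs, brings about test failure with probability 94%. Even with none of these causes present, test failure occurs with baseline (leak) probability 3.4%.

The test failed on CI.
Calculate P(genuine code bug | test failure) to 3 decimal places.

Under noisy-OR, P(test failure | causes) = 1 − (1−0.034)·∏(1−qᵢ) over the active causes.
P(test failure) = 0.034·0.77·0.95 + 0.94204·0.77·0.05 + 0.44938·0.23·0.95 + 0.966963·0.23·0.05 = 0.024871 + 0.036269 + 0.098190 + 0.011120 = 0.170450
The genuine code bug-present share is 0.098190 + 0.011120 = 0.109310.
P(genuine code bug | test failure) = 0.109310 / 0.170450 ≈ 0.641

P(genuine code bug | test failure) ≈ 0.641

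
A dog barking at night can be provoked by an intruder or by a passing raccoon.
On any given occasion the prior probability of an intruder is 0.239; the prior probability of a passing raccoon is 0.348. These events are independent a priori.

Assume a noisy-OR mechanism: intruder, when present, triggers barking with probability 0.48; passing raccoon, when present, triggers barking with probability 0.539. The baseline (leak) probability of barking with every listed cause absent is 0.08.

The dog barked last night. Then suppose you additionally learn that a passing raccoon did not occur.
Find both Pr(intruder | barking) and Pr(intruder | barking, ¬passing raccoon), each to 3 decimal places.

Pr(intruder | barking) ≈ 0.432; Pr(intruder | barking, ¬passing raccoon) ≈ 0.672

Under noisy-OR, P(barking | causes) = 1 − (1−0.08)·∏(1−qᵢ) over the active causes.
Numerator (weight on configurations with intruder): 0.081280 + 0.064829 = 0.146109
The normalizing constant is 0.08·0.761·0.652 + 0.57588·0.761·0.348 + 0.5216·0.239·0.652 + 0.779458·0.239·0.348 = 0.338312
Posterior = 0.146109 / 0.338312 ≈ 0.432

Now condition on the additional information:
P(barking | ¬passing raccoon) = 0.08×0.761 + 0.5216×0.239 = 0.060880 + 0.124662 = 0.185542
Of this, 0.124662 comes from 0.5216×0.239 (the intruder=true cases).
So P(intruder | barking, ¬passing raccoon) = 0.124662/0.185542 ≈ 0.672.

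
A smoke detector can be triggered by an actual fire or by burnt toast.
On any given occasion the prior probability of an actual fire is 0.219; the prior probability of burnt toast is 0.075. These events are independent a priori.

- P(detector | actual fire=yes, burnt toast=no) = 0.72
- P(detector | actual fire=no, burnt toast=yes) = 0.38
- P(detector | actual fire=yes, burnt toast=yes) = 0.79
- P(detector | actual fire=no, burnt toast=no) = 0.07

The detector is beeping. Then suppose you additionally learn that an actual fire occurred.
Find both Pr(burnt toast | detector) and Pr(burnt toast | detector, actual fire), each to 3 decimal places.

Numerator (weight on configurations with burnt toast): 0.022258 + 0.012976 = 0.035234
Normalizer over all consistent configurations: 0.07*0.781*0.925 + 0.38*0.781*0.075 + 0.72*0.219*0.925 + 0.79*0.219*0.075 = 0.231658
P(burnt toast | detector) = 0.035234/0.231658 ≈ 0.152

With the extra evidence:
For the numerator, keep only burnt toast=true terms: 0.79*0.075 = 0.059250
The normalizing constant is 0.72*0.925 + 0.79*0.075 = 0.725250
P(burnt toast | detector, actual fire) = 0.059250/0.725250 ≈ 0.082

Pr(burnt toast | detector) ≈ 0.152; Pr(burnt toast | detector, actual fire) ≈ 0.082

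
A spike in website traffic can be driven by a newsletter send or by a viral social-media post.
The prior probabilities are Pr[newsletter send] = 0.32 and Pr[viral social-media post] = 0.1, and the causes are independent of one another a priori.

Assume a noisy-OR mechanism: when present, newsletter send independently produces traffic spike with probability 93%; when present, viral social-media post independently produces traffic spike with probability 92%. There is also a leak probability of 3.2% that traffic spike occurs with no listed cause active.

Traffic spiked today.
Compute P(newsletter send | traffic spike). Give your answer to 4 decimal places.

P(newsletter send | traffic spike) ≈ 0.7849

Under noisy-OR, P(traffic spike | causes) = 1 − (1−0.032)·∏(1−qᵢ) over the active causes.
Enumerate the 4 (newsletter send, viral social-media post) configurations and weight by the priors:
  P(traffic spike) = 0.032×0.68×0.9 + 0.92256×0.68×0.1 + 0.93224×0.32×0.9 + 0.994579×0.32×0.1
        = 0.019584 + 0.062734 + 0.268485 + 0.031827 = 0.382630
Configurations with newsletter send contribute 0.300312, so
  P(newsletter send | traffic spike) = 0.300312 / 0.382630 ≈ 0.7849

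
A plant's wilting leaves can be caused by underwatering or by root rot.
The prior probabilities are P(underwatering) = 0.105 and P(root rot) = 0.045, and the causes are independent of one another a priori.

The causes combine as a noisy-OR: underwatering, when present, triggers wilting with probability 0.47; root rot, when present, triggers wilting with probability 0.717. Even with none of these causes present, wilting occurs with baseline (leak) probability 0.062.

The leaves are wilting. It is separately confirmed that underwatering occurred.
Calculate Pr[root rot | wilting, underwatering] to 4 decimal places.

Pr[root rot | wilting, underwatering] ≈ 0.0745

Under noisy-OR, P(wilting | causes) = 1 − (1−0.062)·∏(1−qᵢ) over the active causes.
Numerator (weight on configurations with root rot): 0.859309*0.045 = 0.038669
Normalizer over all consistent configurations: 0.50286*0.955 + 0.859309*0.045 = 0.518900
P(root rot | wilting, underwatering) = 0.038669/0.518900 ≈ 0.0745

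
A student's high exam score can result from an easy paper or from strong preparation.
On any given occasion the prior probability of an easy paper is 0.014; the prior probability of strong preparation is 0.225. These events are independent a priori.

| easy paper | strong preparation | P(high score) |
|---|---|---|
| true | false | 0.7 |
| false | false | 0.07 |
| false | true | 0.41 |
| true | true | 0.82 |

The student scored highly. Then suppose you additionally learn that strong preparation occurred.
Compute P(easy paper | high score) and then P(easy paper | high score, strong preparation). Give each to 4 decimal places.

Weight on easy paper=true, given the evidence: 0.007595 + 0.002583 = 0.010178
Normalizer over all consistent configurations: 0.07×0.986×0.775 + 0.41×0.986×0.225 + 0.7×0.014×0.775 + 0.82×0.014×0.225 = 0.154627
Posterior = 0.010178 / 0.154627 ≈ 0.0658

Now also conditioning on strong preparation=true:
Numerator (weight on configurations with easy paper): 0.82×0.014 = 0.011480
The normalizing constant is 0.41×0.986 + 0.82×0.014 = 0.415740
P(easy paper | high score, strong preparation) = 0.011480/0.415740 ≈ 0.0276

P(easy paper | high score) ≈ 0.0658; P(easy paper | high score, strong preparation) ≈ 0.0276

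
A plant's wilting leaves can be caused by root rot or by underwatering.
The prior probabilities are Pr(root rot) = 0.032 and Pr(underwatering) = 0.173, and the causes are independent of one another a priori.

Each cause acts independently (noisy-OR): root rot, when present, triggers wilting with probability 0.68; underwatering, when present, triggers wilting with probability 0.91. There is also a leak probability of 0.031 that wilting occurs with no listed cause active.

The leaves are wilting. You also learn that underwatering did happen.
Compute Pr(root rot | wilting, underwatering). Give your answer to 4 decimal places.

Pr(root rot | wilting, underwatering) ≈ 0.0340

Under noisy-OR, P(wilting | causes) = 1 − (1−0.031)·∏(1−qᵢ) over the active causes.
Numerator (weight on configurations with root rot): 0.972093·0.032 = 0.031107
Denominator P(wilting | underwatering): 0.91279·0.968 + 0.972093·0.032 = 0.914688
P(root rot | wilting, underwatering) = 0.031107/0.914688 ≈ 0.0340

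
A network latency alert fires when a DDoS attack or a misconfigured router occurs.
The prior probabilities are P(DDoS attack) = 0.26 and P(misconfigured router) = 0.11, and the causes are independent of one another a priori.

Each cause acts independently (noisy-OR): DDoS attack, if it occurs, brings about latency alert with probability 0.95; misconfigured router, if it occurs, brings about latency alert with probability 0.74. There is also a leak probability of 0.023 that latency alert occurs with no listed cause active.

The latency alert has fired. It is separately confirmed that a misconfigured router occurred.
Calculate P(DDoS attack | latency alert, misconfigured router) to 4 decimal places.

P(DDoS attack | latency alert, misconfigured router) ≈ 0.3174

Under noisy-OR, P(latency alert | causes) = 1 − (1−0.023)·∏(1−qᵢ) over the active causes.
P(latency alert | misconfigured router) = 0.74598*0.74 + 0.987299*0.26 = 0.552025 + 0.256698 = 0.808723
Of this, 0.256698 comes from 0.987299*0.26 (the DDoS attack=true cases).
Hence the posterior is 0.256698/0.808723 ≈ 0.3174.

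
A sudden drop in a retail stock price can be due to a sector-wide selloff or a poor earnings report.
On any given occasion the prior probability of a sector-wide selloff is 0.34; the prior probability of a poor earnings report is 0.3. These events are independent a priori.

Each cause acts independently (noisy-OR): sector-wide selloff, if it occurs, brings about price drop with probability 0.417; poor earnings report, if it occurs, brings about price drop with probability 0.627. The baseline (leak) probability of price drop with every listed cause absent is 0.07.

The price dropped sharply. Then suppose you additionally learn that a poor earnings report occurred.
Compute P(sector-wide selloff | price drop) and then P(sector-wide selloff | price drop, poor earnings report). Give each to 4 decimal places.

P(sector-wide selloff | price drop) ≈ 0.5407; P(sector-wide selloff | price drop, poor earnings report) ≈ 0.3862

Under noisy-OR, P(price drop | causes) = 1 − (1−0.07)·∏(1−qᵢ) over the active causes.
P(price drop) = 0.07×0.66×0.7 + 0.65311×0.66×0.3 + 0.45781×0.34×0.7 + 0.797763×0.34×0.3 = 0.032340 + 0.129316 + 0.108959 + 0.081372 = 0.351987
Of this, 0.190331 comes from 0.108959 + 0.081372 (the sector-wide selloff=true cases).
P(sector-wide selloff | price drop) = 0.190331 / 0.351987 ≈ 0.5407

Now condition on the additional information:
Numerator (weight on configurations with sector-wide selloff): 0.797763*0.34 = 0.271239
Denominator P(price drop | poor earnings report): 0.65311*0.66 + 0.797763*0.34 = 0.702292
Posterior = 0.271239 / 0.702292 ≈ 0.3862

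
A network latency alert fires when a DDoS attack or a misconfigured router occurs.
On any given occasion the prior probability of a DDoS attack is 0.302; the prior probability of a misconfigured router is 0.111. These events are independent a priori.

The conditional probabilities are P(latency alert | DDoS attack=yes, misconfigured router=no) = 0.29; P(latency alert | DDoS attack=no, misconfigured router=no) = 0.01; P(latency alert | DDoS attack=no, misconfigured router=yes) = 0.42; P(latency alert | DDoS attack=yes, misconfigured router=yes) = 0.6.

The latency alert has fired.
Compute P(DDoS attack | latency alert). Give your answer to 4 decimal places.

Enumerate the 4 (DDoS attack, misconfigured router) configurations and weight by the priors:
  P(latency alert) = 0.01×0.698×0.889 + 0.42×0.698×0.111 + 0.29×0.302×0.889 + 0.6×0.302×0.111
        = 0.006205 + 0.032541 + 0.077859 + 0.020113 = 0.136718
Keeping only the DDoS attack-present terms gives 0.097972, so
  P(DDoS attack | latency alert) = 0.097972 / 0.136718 ≈ 0.7166

P(DDoS attack | latency alert) ≈ 0.7166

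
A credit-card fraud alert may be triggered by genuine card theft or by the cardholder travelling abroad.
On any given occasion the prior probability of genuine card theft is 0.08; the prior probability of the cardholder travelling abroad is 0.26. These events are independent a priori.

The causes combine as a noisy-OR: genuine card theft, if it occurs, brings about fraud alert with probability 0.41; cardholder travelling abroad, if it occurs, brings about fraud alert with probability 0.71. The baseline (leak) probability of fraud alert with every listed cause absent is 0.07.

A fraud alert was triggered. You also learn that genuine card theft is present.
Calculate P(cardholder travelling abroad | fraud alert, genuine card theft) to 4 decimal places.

P(cardholder travelling abroad | fraud alert, genuine card theft) ≈ 0.3956

Under noisy-OR, P(fraud alert | causes) = 1 − (1−0.07)·∏(1−qᵢ) over the active causes.
Sum P(fraud alert|·) weighted by the priors over both values of cardholder travelling abroad:
  P(fraud alert | genuine card theft) = 0.4513×0.74 + 0.840877×0.26
        = 0.333962 + 0.218628 = 0.552590
Keeping only the cardholder travelling abroad-present terms gives 0.218628, so
  P(cardholder travelling abroad | fraud alert, genuine card theft) = 0.218628 / 0.552590 ≈ 0.3956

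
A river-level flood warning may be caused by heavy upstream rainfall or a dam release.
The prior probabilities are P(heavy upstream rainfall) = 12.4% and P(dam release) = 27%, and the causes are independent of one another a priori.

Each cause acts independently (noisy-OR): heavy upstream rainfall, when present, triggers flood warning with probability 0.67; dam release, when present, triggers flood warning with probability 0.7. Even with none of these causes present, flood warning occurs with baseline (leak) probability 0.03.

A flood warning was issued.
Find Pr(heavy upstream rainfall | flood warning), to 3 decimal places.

Pr(heavy upstream rainfall | flood warning) ≈ 0.329

Under noisy-OR, P(flood warning | causes) = 1 − (1−0.03)·∏(1−qᵢ) over the active causes.
P(flood warning) = 0.03·0.876·0.73 + 0.709·0.876·0.27 + 0.6799·0.124·0.73 + 0.90397·0.124·0.27 = 0.019184 + 0.167693 + 0.061545 + 0.030265 = 0.278687
The heavy upstream rainfall-present share is 0.061545 + 0.030265 = 0.091810.
P(heavy upstream rainfall | flood warning) = 0.091810 / 0.278687 ≈ 0.329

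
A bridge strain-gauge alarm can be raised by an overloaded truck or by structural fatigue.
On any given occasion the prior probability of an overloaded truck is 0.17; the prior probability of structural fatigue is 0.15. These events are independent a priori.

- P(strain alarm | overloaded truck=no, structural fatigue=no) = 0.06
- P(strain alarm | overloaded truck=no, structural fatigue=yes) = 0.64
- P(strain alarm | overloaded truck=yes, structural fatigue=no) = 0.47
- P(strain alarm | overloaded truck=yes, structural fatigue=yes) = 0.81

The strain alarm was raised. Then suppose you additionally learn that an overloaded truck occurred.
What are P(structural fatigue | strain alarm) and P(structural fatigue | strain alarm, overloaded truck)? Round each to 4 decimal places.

By total probability over the 4 (overloaded truck, structural fatigue) configurations:
  P(strain alarm) = 0.06·0.83·0.85 + 0.64·0.83·0.15 + 0.47·0.17·0.85 + 0.81·0.17·0.15
        = 0.042330 + 0.079680 + 0.067915 + 0.020655 = 0.210580
The terms with structural fatigue present sum to 0.100335, so
  P(structural fatigue | strain alarm) = 0.100335 / 0.210580 ≈ 0.4765

Now also conditioning on overloaded truck=true:
P(strain alarm | overloaded truck) = 0.47*0.85 + 0.81*0.15 = 0.399500 + 0.121500 = 0.521000
Restricting to configurations with structural fatigue present: 0.81*0.15 = 0.121500.
P(structural fatigue | strain alarm, overloaded truck) = 0.121500 / 0.521000 ≈ 0.2332

P(structural fatigue | strain alarm) ≈ 0.4765; P(structural fatigue | strain alarm, overloaded truck) ≈ 0.2332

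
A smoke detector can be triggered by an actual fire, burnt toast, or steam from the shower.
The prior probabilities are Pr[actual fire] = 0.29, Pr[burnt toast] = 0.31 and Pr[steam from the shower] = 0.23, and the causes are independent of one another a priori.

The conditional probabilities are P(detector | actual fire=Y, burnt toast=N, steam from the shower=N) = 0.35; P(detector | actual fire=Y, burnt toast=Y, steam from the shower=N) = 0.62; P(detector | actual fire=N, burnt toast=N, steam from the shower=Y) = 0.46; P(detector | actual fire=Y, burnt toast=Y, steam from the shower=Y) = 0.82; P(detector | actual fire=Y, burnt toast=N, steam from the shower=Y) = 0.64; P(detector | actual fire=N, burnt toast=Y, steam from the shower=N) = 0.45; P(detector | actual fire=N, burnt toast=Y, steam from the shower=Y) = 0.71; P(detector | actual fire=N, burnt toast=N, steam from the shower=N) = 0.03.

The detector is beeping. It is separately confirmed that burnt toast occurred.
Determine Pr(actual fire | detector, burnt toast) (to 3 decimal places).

Enumerate the 4 (actual fire, steam from the shower) configurations and weight by the priors:
  P(detector | burnt toast) = 0.45·0.71·0.77 + 0.71·0.71·0.23 + 0.62·0.29·0.77 + 0.82·0.29·0.23
        = 0.246015 + 0.115943 + 0.138446 + 0.054694 = 0.555098
The terms with actual fire present sum to 0.193140, so
  P(actual fire | detector, burnt toast) = 0.193140 / 0.555098 ≈ 0.348

Pr(actual fire | detector, burnt toast) ≈ 0.348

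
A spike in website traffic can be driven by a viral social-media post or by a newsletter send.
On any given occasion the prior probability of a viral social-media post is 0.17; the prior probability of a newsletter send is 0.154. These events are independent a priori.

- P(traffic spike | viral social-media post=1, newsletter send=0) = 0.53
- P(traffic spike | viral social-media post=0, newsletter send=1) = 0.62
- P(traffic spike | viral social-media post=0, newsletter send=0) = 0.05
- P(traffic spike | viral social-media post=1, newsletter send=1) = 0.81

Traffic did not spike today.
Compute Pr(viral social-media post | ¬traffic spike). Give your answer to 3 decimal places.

Pr(viral social-media post | ¬traffic spike) ≈ 0.092

Weight on viral social-media post=true, given the evidence: 0.067595 + 0.004974 = 0.072569
The normalizing constant is 0.95·0.83·0.846 + 0.38·0.83·0.154 + 0.47·0.17·0.846 + 0.19·0.17·0.154 = 0.788212
P(viral social-media post | ¬traffic spike) = 0.072569/0.788212 ≈ 0.092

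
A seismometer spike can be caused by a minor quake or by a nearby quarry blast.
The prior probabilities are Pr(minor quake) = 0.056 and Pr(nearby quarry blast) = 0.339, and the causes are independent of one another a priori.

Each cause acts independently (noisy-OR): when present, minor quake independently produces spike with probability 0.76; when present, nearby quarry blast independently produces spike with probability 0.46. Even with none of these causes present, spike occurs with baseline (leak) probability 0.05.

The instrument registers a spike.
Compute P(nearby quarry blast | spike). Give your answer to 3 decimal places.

Under noisy-OR, P(spike | causes) = 1 − (1−0.05)·∏(1−qᵢ) over the active causes.
Sum P(spike|·) weighted by the priors over the 4 (minor quake, nearby quarry blast) configurations:
  P(spike) = 0.05×0.944×0.661 + 0.487×0.944×0.339 + 0.772×0.056×0.661 + 0.87688×0.056×0.339
        = 0.031199 + 0.155848 + 0.028576 + 0.016647 = 0.232270
Keeping only the nearby quarry blast-present terms gives 0.172495, so
  P(nearby quarry blast | spike) = 0.172495 / 0.232270 ≈ 0.743

P(nearby quarry blast | spike) ≈ 0.743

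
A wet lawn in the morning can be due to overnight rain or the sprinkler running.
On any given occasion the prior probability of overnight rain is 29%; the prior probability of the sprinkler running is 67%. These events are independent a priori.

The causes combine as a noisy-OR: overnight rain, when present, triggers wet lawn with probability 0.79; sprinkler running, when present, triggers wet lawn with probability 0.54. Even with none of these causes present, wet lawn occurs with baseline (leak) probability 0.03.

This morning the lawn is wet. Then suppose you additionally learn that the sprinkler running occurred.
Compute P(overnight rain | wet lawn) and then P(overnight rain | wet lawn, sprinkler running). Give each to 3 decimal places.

P(overnight rain | wet lawn) ≈ 0.483; P(overnight rain | wet lawn, sprinkler running) ≈ 0.401

Under noisy-OR, P(wet lawn | causes) = 1 − (1−0.03)·∏(1−qᵢ) over the active causes.
For the numerator, keep only overnight rain=true terms: 0.076206 + 0.176094 = 0.252300
The normalizing constant is 0.03·0.71·0.33 + 0.5538·0.71·0.67 + 0.7963·0.29·0.33 + 0.906298·0.29·0.67 = 0.522772
P(overnight rain | wet lawn) = 0.252300/0.522772 ≈ 0.483

Now condition on the additional information:
P(wet lawn | sprinkler running) = 0.5538×0.71 + 0.906298×0.29 = 0.393198 + 0.262826 = 0.656024
The overnight rain-present share is 0.906298×0.29 = 0.262826.
Hence the posterior is 0.262826/0.656024 ≈ 0.401.
This is intercausal reasoning (explaining away): once sprinkler running accounts for the wet lawn, overnight rain becomes less likely.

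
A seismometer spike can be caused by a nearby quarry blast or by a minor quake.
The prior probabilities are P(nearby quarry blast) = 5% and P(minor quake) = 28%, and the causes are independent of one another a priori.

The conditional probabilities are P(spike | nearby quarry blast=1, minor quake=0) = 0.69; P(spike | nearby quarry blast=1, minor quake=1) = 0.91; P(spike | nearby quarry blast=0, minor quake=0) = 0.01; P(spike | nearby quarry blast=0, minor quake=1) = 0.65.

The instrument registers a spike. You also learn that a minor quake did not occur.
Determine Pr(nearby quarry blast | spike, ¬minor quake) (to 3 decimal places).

Numerator (weight on configurations with nearby quarry blast): 0.69×0.05 = 0.034500
Normalizer over all consistent configurations: 0.01×0.95 + 0.69×0.05 = 0.044000
Posterior = 0.034500 / 0.044000 ≈ 0.784

Pr(nearby quarry blast | spike, ¬minor quake) ≈ 0.784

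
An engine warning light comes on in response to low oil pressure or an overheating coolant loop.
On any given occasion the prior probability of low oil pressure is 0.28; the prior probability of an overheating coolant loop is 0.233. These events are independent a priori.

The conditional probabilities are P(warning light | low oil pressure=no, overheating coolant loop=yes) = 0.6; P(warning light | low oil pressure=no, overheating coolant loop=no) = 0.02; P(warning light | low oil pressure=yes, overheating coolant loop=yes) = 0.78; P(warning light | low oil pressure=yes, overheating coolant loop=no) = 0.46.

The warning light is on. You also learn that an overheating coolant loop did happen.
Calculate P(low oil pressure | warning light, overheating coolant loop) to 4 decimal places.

P(low oil pressure | warning light, overheating coolant loop) ≈ 0.3358

P(warning light | overheating coolant loop) = 0.6·0.72 + 0.78·0.28 = 0.432000 + 0.218400 = 0.650400
Of this, 0.218400 comes from 0.78·0.28 (the low oil pressure=true cases).
Hence the posterior is 0.218400/0.650400 ≈ 0.3358.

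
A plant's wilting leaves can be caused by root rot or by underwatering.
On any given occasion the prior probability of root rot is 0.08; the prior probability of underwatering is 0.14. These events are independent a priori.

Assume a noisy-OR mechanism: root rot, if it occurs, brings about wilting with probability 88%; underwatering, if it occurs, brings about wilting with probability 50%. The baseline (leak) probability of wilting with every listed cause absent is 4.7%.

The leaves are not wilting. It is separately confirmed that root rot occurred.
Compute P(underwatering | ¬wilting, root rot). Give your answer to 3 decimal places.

Under noisy-OR, P(wilting | causes) = 1 − (1−0.047)·∏(1−qᵢ) over the active causes.
P(¬wilting | root rot) = 0.11436×0.86 + 0.05718×0.14 = 0.098350 + 0.008005 = 0.106355
Of this, 0.008005 comes from 0.05718×0.14 (the underwatering=true cases).
So P(underwatering | ¬wilting, root rot) = 0.008005/0.106355 ≈ 0.075.

P(underwatering | ¬wilting, root rot) ≈ 0.075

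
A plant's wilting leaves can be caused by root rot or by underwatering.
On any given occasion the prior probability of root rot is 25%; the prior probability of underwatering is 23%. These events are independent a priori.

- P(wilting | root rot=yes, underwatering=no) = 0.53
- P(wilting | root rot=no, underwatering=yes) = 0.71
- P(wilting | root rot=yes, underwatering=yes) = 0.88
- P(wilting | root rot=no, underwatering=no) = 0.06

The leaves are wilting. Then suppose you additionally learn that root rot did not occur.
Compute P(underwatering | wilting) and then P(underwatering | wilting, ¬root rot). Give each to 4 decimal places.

P(underwatering | wilting) ≈ 0.5588; P(underwatering | wilting, ¬root rot) ≈ 0.7795

By total probability over the 4 (root rot, underwatering) configurations:
  P(wilting) = 0.06·0.75·0.77 + 0.71·0.75·0.23 + 0.53·0.25·0.77 + 0.88·0.25·0.23
        = 0.034650 + 0.122475 + 0.102025 + 0.050600 = 0.309750
Configurations with underwatering contribute 0.173075, so
  P(underwatering | wilting) = 0.173075 / 0.309750 ≈ 0.5588

Now condition on the additional information:
Numerator (weight on configurations with underwatering): 0.71×0.23 = 0.163300
Denominator P(wilting | ¬root rot): 0.06×0.77 + 0.71×0.23 = 0.209500
Posterior = 0.163300 / 0.209500 ≈ 0.7795
Ruling out root rot raises the posterior on underwatering — the flip side of explaining away.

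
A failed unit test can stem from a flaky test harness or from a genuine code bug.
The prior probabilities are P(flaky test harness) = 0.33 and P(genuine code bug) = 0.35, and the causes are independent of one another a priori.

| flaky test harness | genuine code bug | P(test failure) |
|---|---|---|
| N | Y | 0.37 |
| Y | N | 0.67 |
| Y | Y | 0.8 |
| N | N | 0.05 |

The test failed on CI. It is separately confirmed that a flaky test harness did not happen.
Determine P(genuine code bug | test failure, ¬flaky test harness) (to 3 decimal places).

Sum P(test failure|·) weighted by the priors over both values of genuine code bug:
  P(test failure | ¬flaky test harness) = 0.05×0.65 + 0.37×0.35
        = 0.032500 + 0.129500 = 0.162000
The terms with genuine code bug present sum to 0.129500, so
  P(genuine code bug | test failure, ¬flaky test harness) = 0.129500 / 0.162000 ≈ 0.799

P(genuine code bug | test failure, ¬flaky test harness) ≈ 0.799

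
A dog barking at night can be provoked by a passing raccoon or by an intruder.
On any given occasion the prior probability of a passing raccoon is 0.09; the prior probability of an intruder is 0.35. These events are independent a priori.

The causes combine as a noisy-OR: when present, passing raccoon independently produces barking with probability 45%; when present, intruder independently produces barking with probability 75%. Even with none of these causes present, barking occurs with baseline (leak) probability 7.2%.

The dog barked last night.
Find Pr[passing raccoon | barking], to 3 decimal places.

Under noisy-OR, P(barking | causes) = 1 − (1−0.072)·∏(1−qᵢ) over the active causes.
P(barking) = 0.072×0.91×0.65 + 0.768×0.91×0.35 + 0.4896×0.09×0.65 + 0.8724×0.09×0.35 = 0.042588 + 0.244608 + 0.028642 + 0.027481 = 0.343319
The passing raccoon-present share is 0.028642 + 0.027481 = 0.056123.
P(passing raccoon | barking) = 0.056123 / 0.343319 ≈ 0.163

Pr[passing raccoon | barking] ≈ 0.163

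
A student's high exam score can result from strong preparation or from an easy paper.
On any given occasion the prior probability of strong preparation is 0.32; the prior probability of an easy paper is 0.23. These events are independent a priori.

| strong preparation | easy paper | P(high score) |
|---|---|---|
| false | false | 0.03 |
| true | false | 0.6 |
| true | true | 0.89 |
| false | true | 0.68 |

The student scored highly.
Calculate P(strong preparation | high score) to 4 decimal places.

P(strong preparation | high score) ≈ 0.6361

P(high score) = 0.03×0.68×0.77 + 0.68×0.68×0.23 + 0.6×0.32×0.77 + 0.89×0.32×0.23 = 0.015708 + 0.106352 + 0.147840 + 0.065504 = 0.335404
Of this, 0.213344 comes from 0.147840 + 0.065504 (the strong preparation=true cases).
P(strong preparation | high score) = 0.213344 / 0.335404 ≈ 0.6361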